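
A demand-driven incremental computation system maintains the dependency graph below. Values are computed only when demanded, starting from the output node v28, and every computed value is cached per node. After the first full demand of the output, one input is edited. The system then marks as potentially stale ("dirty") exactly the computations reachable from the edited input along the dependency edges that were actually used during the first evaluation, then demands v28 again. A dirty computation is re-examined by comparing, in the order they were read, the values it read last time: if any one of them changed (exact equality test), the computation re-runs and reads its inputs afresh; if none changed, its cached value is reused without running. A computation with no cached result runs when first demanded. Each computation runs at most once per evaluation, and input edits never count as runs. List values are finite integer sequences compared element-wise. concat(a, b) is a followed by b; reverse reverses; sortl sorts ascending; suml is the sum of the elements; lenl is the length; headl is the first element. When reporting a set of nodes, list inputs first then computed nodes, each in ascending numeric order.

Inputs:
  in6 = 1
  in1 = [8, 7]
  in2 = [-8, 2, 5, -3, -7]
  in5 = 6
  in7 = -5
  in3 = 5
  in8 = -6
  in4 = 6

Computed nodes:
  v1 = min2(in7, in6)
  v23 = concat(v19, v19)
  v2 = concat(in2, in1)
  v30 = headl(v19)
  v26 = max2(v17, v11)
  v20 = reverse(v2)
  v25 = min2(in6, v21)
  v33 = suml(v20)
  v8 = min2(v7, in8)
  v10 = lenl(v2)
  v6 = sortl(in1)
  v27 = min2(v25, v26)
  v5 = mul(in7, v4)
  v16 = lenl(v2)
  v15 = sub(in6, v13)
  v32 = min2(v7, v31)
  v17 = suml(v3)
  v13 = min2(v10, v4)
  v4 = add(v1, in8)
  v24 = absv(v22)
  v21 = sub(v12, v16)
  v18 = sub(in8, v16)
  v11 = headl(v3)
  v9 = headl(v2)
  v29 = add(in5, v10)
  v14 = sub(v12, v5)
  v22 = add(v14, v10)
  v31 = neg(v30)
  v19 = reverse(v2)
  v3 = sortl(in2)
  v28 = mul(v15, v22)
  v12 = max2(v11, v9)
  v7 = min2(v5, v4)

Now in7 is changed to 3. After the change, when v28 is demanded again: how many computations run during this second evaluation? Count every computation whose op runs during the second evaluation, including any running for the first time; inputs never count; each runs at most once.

First evaluation (everything demanded from the output):
  v1 = min2(-5, 1) = -5
  v2 = concat([-8, 2, 5, -3, -7], [8, 7]) = [-8, 2, 5, -3, -7, 8, 7]
  v3 = sortl([-8, 2, 5, -3, -7]) = [-8, -7, -3, 2, 5]
  v4 = add(-5, -6) = -11
  v5 = mul(-5, -11) = 55
  v9 = headl([-8, 2, 5, -3, -7, 8, 7]) = -8
  v10 = lenl([-8, 2, 5, -3, -7, 8, 7]) = 7
  v11 = headl([-8, -7, -3, 2, 5]) = -8
  v12 = max2(-8, -8) = -8
  v13 = min2(7, -11) = -11
  v14 = sub(-8, 55) = -63
  v15 = sub(1, -11) = 12
  v22 = add(-63, 7) = -56
  v28 = mul(12, -56) = -672

Propagation after the edit:
  v1: runs — in7 -5->3; result 1.
  v4: runs — v1 -5->1; result -5.
  v5: runs — in7 -5->3; v4 -11->-5; result -15.
  v13: runs — v4 -11->-5; result -5.
  v14: runs — v5 55->-15; result 7.
  v15: runs — v13 -11->-5; result 6.
  v22: runs — v14 -63->7; result 14.
  v28: runs — v15 12->6; v22 -56->14; result 84.

Computations that run: v1, v4, v5, v13, v14, v15, v22, v28 — 8 in total.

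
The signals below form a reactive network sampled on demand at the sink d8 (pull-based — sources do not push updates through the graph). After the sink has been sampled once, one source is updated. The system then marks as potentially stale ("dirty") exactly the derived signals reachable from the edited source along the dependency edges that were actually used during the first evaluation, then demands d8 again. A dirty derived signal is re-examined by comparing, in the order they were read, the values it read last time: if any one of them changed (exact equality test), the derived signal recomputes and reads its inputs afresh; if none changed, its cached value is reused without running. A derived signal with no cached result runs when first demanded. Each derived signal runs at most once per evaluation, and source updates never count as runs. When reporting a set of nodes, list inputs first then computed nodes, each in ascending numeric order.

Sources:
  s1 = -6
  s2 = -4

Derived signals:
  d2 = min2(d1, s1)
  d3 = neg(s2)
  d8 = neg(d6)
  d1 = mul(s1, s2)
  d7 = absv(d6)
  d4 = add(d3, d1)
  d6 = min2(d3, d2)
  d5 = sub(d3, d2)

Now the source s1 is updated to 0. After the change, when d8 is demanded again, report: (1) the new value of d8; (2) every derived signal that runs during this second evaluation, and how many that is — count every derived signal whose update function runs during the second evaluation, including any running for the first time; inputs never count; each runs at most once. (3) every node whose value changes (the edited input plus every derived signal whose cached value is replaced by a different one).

d8 now evaluates to 0.
Run set: d1, d2, d6, d8 (4 run).
Changed values: s1, d1, d2, d6, d8.

Initial pass — values computed on the first demand:
  d1 = mul(-6, -4) = 24
  d2 = min2(24, -6) = -6
  d3 = neg(-4) = 4
  d6 = min2(4, -6) = -6
  d8 = neg(-6) = 6

Second demand — change propagation:
  d1: re-runs because s1 -6->0; new result 0.
  d2: re-runs because d1 24->0; s1 -6->0; new result 0.
  d6: re-runs because d2 -6->0; new result 0.
  d8: re-runs because d6 -6->0; new result 0.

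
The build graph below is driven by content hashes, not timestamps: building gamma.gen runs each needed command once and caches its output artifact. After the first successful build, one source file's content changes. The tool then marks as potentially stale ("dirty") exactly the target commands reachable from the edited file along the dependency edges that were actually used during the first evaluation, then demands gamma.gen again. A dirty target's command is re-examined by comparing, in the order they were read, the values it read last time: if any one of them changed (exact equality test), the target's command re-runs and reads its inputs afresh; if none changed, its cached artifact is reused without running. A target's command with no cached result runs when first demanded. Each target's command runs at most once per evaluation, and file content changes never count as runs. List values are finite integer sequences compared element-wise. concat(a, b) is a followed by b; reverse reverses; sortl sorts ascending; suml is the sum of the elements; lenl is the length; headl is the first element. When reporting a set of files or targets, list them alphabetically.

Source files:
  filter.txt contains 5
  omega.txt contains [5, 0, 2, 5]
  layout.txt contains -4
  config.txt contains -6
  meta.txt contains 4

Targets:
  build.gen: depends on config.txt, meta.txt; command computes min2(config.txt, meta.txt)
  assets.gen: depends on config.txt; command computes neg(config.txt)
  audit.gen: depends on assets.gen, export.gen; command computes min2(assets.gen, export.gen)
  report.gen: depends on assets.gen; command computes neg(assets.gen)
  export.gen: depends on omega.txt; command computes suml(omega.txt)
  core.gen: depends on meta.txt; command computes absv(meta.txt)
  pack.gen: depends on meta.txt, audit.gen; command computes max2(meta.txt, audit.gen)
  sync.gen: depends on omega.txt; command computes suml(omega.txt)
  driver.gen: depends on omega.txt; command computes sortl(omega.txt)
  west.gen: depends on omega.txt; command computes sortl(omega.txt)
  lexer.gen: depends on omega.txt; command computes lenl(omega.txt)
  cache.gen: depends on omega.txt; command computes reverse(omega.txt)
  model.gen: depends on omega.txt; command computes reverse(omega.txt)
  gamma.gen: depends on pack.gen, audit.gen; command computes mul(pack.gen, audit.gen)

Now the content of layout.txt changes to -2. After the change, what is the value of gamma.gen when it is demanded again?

gamma.gen now evaluates to 36.
The important point: nothing the output needs ever reads layout.txt, so the edit is invisible to it.

Initial pass — values computed on the first demand:
  assets.gen = neg(-6) = 6
  export.gen = suml([5, 0, 2, 5]) = 12
  audit.gen = min2(6, 12) = 6
  pack.gen = max2(4, 6) = 6
  gamma.gen = mul(6, 6) = 36

Second demand — change propagation:
  no demanded computation ever read layout.txt, so the edit dirties nothing and nothing runs.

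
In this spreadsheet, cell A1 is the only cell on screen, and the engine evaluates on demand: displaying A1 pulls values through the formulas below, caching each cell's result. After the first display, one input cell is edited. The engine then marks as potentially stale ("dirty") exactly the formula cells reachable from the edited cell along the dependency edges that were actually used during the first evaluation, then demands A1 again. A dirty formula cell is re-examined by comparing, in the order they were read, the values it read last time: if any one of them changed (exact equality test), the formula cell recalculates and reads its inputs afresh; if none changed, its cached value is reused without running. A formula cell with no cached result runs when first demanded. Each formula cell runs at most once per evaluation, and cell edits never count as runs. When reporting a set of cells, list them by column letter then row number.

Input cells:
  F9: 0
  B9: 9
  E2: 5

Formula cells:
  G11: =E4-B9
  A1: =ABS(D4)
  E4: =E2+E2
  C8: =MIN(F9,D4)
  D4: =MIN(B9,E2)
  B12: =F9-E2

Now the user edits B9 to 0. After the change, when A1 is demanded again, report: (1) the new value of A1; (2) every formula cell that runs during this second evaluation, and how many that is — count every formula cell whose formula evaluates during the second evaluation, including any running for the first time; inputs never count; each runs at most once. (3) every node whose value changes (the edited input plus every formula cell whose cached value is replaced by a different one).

A1 now evaluates to 0.
Run set: A1, D4 (2 run).
Changed values: A1, B9, D4.

Initial pass — values computed on the first demand:
  D4 = MIN(9, 5) = 5
  A1 = ABS(5) = 5

Second demand — change propagation:
  D4: re-runs because B9 9->0; new result 0.
  A1: re-runs because D4 5->0; new result 0.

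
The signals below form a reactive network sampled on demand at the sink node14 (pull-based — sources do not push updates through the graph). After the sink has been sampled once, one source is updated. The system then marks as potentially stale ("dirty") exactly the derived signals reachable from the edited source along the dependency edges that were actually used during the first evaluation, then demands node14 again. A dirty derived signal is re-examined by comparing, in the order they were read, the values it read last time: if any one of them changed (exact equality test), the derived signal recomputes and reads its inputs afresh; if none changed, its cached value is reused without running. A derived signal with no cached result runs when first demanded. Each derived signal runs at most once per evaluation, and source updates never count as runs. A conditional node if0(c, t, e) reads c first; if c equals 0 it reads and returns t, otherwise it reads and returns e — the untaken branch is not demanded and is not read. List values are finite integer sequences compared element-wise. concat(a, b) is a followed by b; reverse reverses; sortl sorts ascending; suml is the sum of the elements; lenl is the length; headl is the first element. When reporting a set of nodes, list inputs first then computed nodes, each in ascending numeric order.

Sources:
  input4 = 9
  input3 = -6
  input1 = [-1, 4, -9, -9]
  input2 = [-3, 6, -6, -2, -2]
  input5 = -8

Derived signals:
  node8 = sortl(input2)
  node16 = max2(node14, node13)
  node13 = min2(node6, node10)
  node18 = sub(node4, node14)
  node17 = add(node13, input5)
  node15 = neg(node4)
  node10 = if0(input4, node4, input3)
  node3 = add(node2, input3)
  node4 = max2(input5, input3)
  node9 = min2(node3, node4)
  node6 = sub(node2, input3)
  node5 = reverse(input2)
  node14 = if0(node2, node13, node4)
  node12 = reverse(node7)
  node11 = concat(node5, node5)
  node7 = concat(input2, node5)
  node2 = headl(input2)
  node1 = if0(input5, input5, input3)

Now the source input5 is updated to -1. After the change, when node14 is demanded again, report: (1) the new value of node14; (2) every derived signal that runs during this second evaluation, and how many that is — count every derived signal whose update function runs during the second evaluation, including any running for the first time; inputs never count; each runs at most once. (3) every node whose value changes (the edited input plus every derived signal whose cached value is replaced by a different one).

node14 now evaluates to -1.
Run set: node4, node14 (2 run).
Changed values: input5, node4, node14.

Initial pass — values computed on the first demand:
  node2 = headl([-3, 6, -6, -2, -2]) = -3
  node4 = max2(-8, -6) = -6
  node14 = if0(node2=-3 -> else branch node4) = -6

Second demand — change propagation:
  node4: re-runs because input5 -8->-1; new result -1.
  node14: re-runs because node4 -6->-1; new result -1.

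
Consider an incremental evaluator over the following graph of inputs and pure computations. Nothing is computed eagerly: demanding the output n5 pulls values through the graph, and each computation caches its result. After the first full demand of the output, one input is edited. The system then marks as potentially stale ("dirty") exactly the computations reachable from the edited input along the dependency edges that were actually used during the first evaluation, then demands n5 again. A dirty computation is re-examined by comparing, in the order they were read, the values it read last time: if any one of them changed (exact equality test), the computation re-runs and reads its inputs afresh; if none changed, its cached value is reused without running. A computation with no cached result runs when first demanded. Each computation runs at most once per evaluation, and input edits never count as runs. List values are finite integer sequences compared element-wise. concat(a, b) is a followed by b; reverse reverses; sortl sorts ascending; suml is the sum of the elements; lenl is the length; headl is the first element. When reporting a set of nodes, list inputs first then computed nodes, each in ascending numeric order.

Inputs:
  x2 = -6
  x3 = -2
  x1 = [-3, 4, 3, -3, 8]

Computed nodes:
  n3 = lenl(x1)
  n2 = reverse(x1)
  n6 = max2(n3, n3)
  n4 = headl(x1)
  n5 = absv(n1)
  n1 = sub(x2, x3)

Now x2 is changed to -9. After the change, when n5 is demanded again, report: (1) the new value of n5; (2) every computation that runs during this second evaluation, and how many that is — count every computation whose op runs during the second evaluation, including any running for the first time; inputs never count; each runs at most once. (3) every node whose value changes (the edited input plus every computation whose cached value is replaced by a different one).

Initial pass — values computed on the first demand:
  n1 = sub(-6, -2) = -4
  n5 = absv(-4) = 4

Second demand — change propagation:
  n1: re-runs because x2 -6->-9; new result -7.
  n5: re-runs because n1 -4->-7; new result 7.

n5 now evaluates to 7.
Run set: n1, n5 (2 run).
Changed values: x2, n1, n5.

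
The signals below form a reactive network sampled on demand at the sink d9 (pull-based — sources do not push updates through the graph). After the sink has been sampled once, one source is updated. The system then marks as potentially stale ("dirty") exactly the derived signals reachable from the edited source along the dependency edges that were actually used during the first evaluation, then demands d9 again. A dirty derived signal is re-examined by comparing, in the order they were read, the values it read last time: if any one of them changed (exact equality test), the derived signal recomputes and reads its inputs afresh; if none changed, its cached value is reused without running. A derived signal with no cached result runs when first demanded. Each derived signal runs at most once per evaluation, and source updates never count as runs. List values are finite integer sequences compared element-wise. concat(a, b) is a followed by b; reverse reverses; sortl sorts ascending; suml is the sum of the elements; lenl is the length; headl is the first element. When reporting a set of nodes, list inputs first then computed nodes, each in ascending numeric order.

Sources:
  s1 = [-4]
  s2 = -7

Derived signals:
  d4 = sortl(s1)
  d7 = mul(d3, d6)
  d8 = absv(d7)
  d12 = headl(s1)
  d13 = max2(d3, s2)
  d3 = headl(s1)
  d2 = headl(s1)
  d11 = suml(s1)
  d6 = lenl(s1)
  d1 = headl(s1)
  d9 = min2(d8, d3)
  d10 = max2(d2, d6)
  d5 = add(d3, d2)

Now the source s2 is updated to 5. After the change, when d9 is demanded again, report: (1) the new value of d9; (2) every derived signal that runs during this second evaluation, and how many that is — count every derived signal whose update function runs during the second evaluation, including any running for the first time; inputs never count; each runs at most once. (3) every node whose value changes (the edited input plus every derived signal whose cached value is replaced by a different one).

Initial pass — values computed on the first demand:
  d3 = headl([-4]) = -4
  d6 = lenl([-4]) = 1
  d7 = mul(-4, 1) = -4
  d8 = absv(-4) = 4
  d9 = min2(4, -4) = -4

Second demand — change propagation:
  no demanded computation ever read s2, so the edit dirties nothing and nothing runs.

The important point: nothing the output needs ever reads s2, so the edit is invisible to it.

d9 now evaluates to -4.
Run set: none (0 run).
Changed values: s2.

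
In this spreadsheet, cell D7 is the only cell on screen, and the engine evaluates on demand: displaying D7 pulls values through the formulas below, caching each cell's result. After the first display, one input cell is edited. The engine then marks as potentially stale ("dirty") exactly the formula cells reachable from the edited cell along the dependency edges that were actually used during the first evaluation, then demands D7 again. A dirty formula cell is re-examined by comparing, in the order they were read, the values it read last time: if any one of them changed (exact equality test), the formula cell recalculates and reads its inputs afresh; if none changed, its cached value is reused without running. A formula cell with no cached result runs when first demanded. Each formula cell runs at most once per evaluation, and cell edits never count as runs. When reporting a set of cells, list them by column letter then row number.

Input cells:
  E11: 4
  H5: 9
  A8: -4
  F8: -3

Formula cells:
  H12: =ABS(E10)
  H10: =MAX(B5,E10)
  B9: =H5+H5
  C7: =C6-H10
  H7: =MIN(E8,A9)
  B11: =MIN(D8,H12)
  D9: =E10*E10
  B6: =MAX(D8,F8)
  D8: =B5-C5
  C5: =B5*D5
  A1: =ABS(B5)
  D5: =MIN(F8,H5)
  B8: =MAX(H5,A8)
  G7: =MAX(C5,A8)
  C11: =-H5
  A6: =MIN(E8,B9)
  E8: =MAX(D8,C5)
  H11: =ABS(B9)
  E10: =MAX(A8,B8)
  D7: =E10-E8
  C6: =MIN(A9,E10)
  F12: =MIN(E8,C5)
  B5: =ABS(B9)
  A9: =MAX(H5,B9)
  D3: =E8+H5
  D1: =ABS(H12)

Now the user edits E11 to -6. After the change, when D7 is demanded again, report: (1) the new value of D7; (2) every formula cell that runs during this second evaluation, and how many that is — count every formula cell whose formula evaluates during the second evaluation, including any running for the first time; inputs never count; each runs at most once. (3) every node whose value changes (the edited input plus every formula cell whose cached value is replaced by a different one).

Initial pass — values computed on the first demand:
  B8 = MAX(9, -4) = 9
  B9 = 9 + 9 = 18
  B5 = ABS(18) = 18
  D5 = MIN(-3, 9) = -3
  C5 = 18 * -3 = -54
  D8 = 18 - -54 = 72
  E8 = MAX(72, -54) = 72
  E10 = MAX(-4, 9) = 9
  D7 = 9 - 72 = -63

Second demand — change propagation:
  no demanded computation ever read E11, so the edit dirties nothing and nothing runs.

The important point: nothing the output needs ever reads E11, so the edit is invisible to it.

D7 now evaluates to -63.
Run set: none (0 run).
Changed values: E11.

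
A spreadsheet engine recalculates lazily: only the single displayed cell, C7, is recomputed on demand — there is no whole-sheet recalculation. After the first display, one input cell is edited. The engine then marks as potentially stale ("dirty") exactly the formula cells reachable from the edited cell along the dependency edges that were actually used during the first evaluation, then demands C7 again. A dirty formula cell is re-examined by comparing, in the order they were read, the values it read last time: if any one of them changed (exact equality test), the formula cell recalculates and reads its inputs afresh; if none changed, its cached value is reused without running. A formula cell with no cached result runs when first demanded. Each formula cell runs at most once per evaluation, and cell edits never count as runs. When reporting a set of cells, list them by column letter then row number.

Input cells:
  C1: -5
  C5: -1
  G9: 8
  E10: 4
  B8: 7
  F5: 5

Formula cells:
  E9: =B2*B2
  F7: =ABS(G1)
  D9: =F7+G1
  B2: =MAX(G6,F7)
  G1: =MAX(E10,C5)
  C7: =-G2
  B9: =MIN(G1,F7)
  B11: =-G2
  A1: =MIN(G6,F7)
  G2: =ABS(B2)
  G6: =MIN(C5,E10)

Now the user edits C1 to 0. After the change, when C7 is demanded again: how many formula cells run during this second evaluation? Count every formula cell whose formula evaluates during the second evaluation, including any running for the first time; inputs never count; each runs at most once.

First evaluation (everything demanded from the output):
  G1 = MAX(4, -1) = 4
  F7 = ABS(4) = 4
  G6 = MIN(-1, 4) = -1
  B2 = MAX(-1, 4) = 4
  G2 = ABS(4) = 4
  C7 = -(4) = -4

Propagation after the edit:
  C1 feeds no computation that the output demands — nothing is marked dirty and nothing runs.

Key observation: C1 is never demanded by the output, so the edit triggers no recomputation at all.

Formula cells that run: none — 0 in total.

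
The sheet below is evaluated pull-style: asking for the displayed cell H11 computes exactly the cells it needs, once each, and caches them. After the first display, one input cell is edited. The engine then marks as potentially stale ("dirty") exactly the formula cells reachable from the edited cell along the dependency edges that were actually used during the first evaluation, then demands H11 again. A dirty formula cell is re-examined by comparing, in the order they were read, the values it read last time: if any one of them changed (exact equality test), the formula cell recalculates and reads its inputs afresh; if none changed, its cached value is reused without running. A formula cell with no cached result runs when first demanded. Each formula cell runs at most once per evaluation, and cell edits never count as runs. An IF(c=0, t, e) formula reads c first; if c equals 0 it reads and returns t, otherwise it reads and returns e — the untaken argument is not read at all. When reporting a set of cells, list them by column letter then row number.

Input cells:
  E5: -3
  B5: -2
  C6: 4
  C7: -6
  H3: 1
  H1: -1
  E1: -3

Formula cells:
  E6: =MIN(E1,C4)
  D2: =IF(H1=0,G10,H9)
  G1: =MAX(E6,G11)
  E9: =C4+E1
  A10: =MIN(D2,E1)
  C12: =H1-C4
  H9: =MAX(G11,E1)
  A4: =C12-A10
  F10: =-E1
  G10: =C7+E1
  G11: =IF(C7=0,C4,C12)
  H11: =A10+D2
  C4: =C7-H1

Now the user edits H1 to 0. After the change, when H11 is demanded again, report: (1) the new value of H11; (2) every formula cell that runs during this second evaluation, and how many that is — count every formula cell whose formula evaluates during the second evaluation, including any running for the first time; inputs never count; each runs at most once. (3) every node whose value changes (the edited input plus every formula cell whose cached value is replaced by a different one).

First demand of the output computes:
  C4 = -6 - -1 = -5
  C12 = -1 - -5 = 4
  G11 = IF(C7=0: C7=-6 -> else branch C12) = 4
  H9 = MAX(4, -3) = 4
  D2 = IF(H1=0: H1=-1 -> else branch H9) = 4
  A10 = MIN(4, -3) = -3
  H11 = -3 + 4 = 1

After the edit, cleaning proceeds:
  C4: stays stale; no demand reaches it after the flip.
  C12: stays stale; no demand reaches it after the flip.
  G10: had never run; runs now, result -9.
  G11: stays stale; no demand reaches it after the flip.
  H9: stays stale; no demand reaches it after the flip.
  D2: a read changed (H1 -1->0) — executes, giving -9.
  A10: a read changed (D2 4->-9) — executes, giving -9.
  H11: a read changed (A10 -3->-9; D2 4->-9) — executes, giving -18.

Note the branch switch — demand abandons C4, C12, G11, H9, which are never re-examined.

Demanding H11 again yields -18.
4 formula cells run: A10, D2, G10, H11.
The nodes whose values change: A10, D2, H1, H11.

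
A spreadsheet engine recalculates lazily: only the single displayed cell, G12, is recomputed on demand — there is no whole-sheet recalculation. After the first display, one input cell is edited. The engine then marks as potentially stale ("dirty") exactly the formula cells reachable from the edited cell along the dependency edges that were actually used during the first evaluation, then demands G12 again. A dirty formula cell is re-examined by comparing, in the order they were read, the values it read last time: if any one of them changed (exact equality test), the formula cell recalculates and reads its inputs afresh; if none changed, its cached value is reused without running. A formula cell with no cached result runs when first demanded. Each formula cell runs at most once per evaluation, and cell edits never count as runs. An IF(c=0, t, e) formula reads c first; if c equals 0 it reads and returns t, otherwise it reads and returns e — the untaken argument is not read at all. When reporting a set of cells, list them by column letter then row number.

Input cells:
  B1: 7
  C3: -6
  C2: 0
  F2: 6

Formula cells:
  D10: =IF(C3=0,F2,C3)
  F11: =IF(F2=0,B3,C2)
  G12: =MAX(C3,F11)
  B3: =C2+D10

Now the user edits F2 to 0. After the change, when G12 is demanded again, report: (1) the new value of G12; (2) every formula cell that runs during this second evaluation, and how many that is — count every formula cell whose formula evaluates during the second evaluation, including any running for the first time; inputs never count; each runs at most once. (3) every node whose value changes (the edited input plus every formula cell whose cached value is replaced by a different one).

First evaluation (everything demanded from the output):
  F11 = IF(F2=0: F2=6 -> else branch C2) = 0
  G12 = MAX(-6, 0) = 0

Propagation after the edit:
  D10: demanded for the first time — runs, produces -6.
  B3: demanded for the first time — runs, produces -6.
  F11: runs — F2 6->0; result -6.
  G12: runs — F11 0->-6; result -6.

Key observation: a condition flipped, so demand reaches new nodes — B3, D10 run for the first time.

New value of G12: -6.
Formula cells that run: B3, D10, F11, G12 — 4 in total.
Values that change: F2, F11, G12.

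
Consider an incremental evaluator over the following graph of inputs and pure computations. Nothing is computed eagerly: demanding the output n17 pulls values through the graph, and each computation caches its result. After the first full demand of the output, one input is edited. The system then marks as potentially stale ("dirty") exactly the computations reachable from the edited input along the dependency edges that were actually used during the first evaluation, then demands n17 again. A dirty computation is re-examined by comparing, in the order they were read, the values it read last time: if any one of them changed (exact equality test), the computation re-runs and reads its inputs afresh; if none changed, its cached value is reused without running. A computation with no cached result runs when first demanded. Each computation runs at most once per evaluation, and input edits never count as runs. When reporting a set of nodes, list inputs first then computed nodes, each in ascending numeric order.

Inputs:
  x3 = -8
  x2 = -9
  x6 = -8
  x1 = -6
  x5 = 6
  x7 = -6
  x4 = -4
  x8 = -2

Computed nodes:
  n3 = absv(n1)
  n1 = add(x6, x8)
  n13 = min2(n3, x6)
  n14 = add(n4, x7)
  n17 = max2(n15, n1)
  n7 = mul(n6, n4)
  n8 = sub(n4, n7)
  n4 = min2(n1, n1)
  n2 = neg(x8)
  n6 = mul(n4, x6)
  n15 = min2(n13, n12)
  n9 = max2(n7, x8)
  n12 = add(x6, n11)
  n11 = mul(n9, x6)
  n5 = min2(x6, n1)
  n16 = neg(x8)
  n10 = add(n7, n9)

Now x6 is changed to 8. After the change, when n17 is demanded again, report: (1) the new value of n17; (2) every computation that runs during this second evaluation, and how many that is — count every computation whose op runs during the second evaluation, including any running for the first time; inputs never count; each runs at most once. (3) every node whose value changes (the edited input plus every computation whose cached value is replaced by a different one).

Initial pass — values computed on the first demand:
  n1 = add(-8, -2) = -10
  n3 = absv(-10) = 10
  n4 = min2(-10, -10) = -10
  n6 = mul(-10, -8) = 80
  n7 = mul(80, -10) = -800
  n9 = max2(-800, -2) = -2
  n11 = mul(-2, -8) = 16
  n12 = add(-8, 16) = 8
  n13 = min2(10, -8) = -8
  n15 = min2(-8, 8) = -8
  n17 = max2(-8, -10) = -8

Second demand — change propagation:
  n1: re-runs because x6 -8->8; new result 6.
  n3: re-runs because n1 -10->6; new result 6.
  n4: re-runs because n1 -10->6; n1 -10->6; new result 6.
  n6: re-runs because n4 -10->6; x6 -8->8; new result 48.
  n7: re-runs because n6 80->48; n4 -10->6; new result 288.
  n9: re-runs because n7 -800->288; new result 288.
  n11: re-runs because n9 -2->288; x6 -8->8; new result 2304.
  n12: re-runs because x6 -8->8; n11 16->2304; new result 2312.
  n13: re-runs because n3 10->6; x6 -8->8; new result 6.
  n15: re-runs because n13 -8->6; n12 8->2312; new result 6.
  n17: re-runs because n15 -8->6; n1 -10->6; new result 6.

n17 now evaluates to 6.
Run set: n1, n3, n4, n6, n7, n9, n11, n12, n13, n15, n17 (11 run).
Changed values: x6, n1, n3, n4, n6, n7, n9, n11, n12, n13, n15, n17.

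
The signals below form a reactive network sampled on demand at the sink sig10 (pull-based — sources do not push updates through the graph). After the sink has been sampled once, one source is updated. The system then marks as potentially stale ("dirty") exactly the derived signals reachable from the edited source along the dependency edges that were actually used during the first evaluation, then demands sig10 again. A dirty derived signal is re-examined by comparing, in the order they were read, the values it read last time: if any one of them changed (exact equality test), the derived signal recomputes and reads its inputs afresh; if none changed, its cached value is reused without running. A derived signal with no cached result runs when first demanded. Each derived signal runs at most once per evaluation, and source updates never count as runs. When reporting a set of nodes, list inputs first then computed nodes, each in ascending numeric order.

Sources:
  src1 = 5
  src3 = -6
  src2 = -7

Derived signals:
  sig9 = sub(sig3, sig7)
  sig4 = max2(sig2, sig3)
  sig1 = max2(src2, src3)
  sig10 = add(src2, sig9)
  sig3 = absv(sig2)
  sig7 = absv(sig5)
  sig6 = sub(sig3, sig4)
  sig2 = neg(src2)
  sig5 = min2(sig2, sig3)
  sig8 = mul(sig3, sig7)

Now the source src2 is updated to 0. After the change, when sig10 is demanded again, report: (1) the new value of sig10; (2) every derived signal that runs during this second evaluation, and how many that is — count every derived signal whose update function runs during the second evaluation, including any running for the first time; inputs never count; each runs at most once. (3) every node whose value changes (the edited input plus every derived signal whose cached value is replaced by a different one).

Initial pass — values computed on the first demand:
  sig2 = neg(-7) = 7
  sig3 = absv(7) = 7
  sig5 = min2(7, 7) = 7
  sig7 = absv(7) = 7
  sig9 = sub(7, 7) = 0
  sig10 = add(-7, 0) = -7

Second demand — change propagation:
  sig2: re-runs because src2 -7->0; new result 0.
  sig3: re-runs because sig2 7->0; new result 0.
  sig5: re-runs because sig2 7->0; sig3 7->0; new result 0.
  sig7: re-runs because sig5 7->0; new result 0.
  sig9: re-runs because sig3 7->0; sig7 7->0; new result 0 (unchanged).
  sig10: re-runs because src2 -7->0; new result 0.

sig10 now evaluates to 0.
Run set: sig2, sig3, sig5, sig7, sig9, sig10 (6 run).
Changed values: src2, sig2, sig3, sig5, sig7, sig10.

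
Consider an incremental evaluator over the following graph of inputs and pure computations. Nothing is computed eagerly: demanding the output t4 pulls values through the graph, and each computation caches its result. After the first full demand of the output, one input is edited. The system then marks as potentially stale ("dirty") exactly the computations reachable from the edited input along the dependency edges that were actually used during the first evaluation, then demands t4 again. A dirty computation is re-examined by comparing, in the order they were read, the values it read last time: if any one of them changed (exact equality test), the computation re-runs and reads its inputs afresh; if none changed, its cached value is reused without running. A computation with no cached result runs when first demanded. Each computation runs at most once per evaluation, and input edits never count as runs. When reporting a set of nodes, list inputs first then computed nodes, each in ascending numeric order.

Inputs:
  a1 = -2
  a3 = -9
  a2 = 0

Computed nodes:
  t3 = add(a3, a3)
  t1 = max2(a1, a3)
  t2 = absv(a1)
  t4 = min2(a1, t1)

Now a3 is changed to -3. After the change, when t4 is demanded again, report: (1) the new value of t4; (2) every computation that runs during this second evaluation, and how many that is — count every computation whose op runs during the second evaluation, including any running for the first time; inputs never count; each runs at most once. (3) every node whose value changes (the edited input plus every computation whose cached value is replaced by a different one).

t4 now evaluates to -2.
Run set: t1 (1 run).
Changed values: a3.
The important point: t1 recomputes to an identical value, and the output ends up unchanged.

Initial pass — values computed on the first demand:
  t1 = max2(-2, -9) = -2
  t4 = min2(-2, -2) = -2

Second demand — change propagation:
  t1: re-runs because a3 -9->-3; new result -2 (unchanged).
  t4: re-examined; everything it read last time is the same (a1 unchanged, t1 unchanged) — cache -2 kept, no run.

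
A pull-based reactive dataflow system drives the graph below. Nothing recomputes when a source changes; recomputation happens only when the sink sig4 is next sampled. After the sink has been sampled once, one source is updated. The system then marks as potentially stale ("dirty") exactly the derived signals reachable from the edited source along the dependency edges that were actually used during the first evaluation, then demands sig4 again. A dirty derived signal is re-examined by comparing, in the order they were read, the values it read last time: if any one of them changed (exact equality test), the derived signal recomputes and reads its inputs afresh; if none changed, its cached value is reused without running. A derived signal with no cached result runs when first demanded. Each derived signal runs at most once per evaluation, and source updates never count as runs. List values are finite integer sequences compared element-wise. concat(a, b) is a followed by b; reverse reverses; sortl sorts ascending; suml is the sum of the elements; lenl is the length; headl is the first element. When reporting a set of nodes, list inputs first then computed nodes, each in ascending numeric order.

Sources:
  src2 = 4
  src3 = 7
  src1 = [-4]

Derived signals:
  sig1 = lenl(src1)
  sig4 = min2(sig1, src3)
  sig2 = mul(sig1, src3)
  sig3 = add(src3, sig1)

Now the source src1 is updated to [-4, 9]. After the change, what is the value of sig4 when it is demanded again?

New value of sig4: 2.

First evaluation (everything demanded from the output):
  sig1 = lenl([-4]) = 1
  sig4 = min2(1, 7) = 1

Propagation after the edit:
  sig1: runs — src1 [-4]->[-4, 9]; result 2.
  sig4: runs — sig1 1->2; result 2.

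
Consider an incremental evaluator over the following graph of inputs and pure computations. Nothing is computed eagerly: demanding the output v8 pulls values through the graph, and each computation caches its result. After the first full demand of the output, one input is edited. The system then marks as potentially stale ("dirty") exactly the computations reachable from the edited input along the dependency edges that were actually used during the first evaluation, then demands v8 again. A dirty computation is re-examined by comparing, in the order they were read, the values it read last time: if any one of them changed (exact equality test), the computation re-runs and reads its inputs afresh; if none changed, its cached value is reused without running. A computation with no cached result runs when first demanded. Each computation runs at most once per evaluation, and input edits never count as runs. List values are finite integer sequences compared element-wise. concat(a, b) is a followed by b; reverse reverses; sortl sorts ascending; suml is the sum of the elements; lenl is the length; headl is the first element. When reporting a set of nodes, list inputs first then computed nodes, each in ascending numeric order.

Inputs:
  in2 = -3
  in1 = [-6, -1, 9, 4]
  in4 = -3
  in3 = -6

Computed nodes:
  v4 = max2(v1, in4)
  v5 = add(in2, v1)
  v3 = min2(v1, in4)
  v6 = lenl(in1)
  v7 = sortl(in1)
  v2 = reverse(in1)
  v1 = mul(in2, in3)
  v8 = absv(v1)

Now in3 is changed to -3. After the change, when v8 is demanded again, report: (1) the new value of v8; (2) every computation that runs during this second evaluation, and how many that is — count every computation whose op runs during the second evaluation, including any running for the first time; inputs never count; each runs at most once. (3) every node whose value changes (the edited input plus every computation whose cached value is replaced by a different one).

v8 now evaluates to 9.
Run set: v1, v8 (2 run).
Changed values: in3, v1, v8.

Initial pass — values computed on the first demand:
  v1 = mul(-3, -6) = 18
  v8 = absv(18) = 18

Second demand — change propagation:
  v1: re-runs because in3 -6->-3; new result 9.
  v8: re-runs because v1 18->9; new result 9.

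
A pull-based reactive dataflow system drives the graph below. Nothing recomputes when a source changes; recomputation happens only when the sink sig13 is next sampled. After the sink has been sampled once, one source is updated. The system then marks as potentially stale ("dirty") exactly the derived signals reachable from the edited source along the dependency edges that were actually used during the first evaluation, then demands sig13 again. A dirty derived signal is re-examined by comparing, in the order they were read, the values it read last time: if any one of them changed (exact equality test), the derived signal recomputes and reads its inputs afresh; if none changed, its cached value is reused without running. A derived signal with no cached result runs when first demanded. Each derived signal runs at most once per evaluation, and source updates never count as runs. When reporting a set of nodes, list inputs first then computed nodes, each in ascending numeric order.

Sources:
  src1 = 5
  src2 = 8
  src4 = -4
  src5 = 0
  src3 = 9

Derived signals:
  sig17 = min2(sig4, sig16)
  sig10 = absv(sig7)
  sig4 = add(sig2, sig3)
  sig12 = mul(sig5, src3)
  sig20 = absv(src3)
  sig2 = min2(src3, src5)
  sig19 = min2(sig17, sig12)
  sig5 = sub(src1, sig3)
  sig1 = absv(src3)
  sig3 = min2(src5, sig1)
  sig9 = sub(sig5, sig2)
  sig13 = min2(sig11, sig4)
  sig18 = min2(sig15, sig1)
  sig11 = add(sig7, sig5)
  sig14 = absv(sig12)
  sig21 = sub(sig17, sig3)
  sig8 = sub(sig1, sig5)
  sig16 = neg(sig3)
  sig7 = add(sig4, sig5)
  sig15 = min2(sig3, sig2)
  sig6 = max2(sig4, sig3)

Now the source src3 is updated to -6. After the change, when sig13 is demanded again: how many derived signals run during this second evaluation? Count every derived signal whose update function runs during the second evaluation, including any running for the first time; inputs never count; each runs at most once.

Derived signals that run: sig1, sig2, sig3, sig4, sig7, sig11, sig13 — 7 in total.
Key observation: the cutoff stops propagation at sig5 — its inputs' values are unchanged, so it reuses its cache.

First evaluation (everything demanded from the output):
  sig1 = absv(9) = 9
  sig2 = min2(9, 0) = 0
  sig3 = min2(0, 9) = 0
  sig4 = add(0, 0) = 0
  sig5 = sub(5, 0) = 5
  sig7 = add(0, 5) = 5
  sig11 = add(5, 5) = 10
  sig13 = min2(10, 0) = 0

Propagation after the edit:
  sig1: runs — src3 9->-6; result 6.
  sig2: runs — src3 9->-6; result -6.
  sig3: runs — sig1 9->6; result 0 (same value as before).
  sig4: runs — sig2 0->-6; result -6.
  sig5: checked — values it read are unchanged (src1 unchanged, sig3 unchanged); reused cached 5 without running.
  sig7: runs — sig4 0->-6; result -1.
  sig11: runs — sig7 5->-1; result 4.
  sig13: runs — sig11 10->4; sig4 0->-6; result -6.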